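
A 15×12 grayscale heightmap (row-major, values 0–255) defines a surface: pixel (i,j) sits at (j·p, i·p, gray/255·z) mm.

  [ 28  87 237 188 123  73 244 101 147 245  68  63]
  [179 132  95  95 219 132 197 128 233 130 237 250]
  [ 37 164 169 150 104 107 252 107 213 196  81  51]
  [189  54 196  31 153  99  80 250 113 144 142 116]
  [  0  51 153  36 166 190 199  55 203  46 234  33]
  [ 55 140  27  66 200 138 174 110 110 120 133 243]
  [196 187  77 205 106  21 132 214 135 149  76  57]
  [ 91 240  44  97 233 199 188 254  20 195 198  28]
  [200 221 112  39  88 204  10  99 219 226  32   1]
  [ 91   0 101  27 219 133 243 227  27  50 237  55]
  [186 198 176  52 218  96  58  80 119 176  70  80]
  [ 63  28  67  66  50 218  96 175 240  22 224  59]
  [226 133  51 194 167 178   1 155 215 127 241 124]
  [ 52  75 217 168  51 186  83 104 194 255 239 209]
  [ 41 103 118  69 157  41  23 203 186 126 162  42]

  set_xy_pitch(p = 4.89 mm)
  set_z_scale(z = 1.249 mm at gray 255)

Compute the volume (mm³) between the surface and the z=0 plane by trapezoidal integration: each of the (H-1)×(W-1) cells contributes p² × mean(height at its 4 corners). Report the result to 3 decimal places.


height_mm = gray/255 × 1.249; cell vol = 4.89² × mean(4 corners)
unit = 4.89² × 1.249 / (4×255) = 0.0292806 mm³ per gray-sum
row 0: Σ corner-gray over 11 cells = 6742  → 197.4098
row 1: Σ corner-gray over 11 cells = 6799  → 199.0788
row 2: Σ corner-gray over 11 cells = 6003  → 175.7714
row 3: Σ corner-gray over 11 cells = 5528  → 161.8632
row 4: Σ corner-gray over 11 cells = 5433  → 159.0815
row 5: Σ corner-gray over 11 cells = 5591  → 163.7078
row 6: Σ corner-gray over 11 cells = 6312  → 184.8192
row 7: Σ corner-gray over 11 cells = 6156  → 180.2514
row 8: Σ corner-gray over 11 cells = 5375  → 157.3832
row 9: Σ corner-gray over 11 cells = 5426  → 158.8765
row 10: Σ corner-gray over 11 cells = 5246  → 153.6060
row 11: Σ corner-gray over 11 cells = 5768  → 168.8905
row 12: Σ corner-gray over 11 cells = 6679  → 195.5651
row 13: Σ corner-gray over 11 cells = 5864  → 171.7014
Σ rows: total corner-gray = 82922  → 2428.0060 mm³

2428.006


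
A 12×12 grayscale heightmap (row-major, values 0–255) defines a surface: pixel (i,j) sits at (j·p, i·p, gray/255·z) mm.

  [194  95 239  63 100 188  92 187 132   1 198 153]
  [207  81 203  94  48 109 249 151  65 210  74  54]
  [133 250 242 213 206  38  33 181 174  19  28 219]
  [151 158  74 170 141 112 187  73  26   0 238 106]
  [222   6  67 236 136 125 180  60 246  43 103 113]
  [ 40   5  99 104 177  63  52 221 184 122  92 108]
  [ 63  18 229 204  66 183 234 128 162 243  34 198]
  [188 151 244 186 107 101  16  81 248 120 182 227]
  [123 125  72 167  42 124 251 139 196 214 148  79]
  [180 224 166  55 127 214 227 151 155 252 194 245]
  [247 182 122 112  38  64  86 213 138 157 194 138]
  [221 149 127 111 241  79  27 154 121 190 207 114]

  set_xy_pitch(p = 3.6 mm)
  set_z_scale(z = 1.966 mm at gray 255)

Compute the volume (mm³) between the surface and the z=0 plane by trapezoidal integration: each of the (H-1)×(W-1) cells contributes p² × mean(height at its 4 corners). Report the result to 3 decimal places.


height_mm = gray/255 × 1.966; cell vol = 3.6² × mean(4 corners)
unit = 3.6² × 1.966 / (4×255) = 0.0249798 mm³ per gray-sum
row 0: Σ corner-gray over 11 cells = 5766  → 144.0333
row 1: Σ corner-gray over 11 cells = 5949  → 148.6046
row 2: Σ corner-gray over 11 cells = 5735  → 143.2590
row 3: Σ corner-gray over 11 cells = 5354  → 133.7417
row 4: Σ corner-gray over 11 cells = 5125  → 128.0213
row 5: Σ corner-gray over 11 cells = 5649  → 141.1107
row 6: Σ corner-gray over 11 cells = 6550  → 163.6175
row 7: Σ corner-gray over 11 cells = 6445  → 160.9946
row 8: Σ corner-gray over 11 cells = 7113  → 177.6811
row 9: Σ corner-gray over 11 cells = 6952  → 173.6593
row 10: Σ corner-gray over 11 cells = 6144  → 153.4757
Σ rows: total corner-gray = 66782  → 1668.1986 mm³

1668.199


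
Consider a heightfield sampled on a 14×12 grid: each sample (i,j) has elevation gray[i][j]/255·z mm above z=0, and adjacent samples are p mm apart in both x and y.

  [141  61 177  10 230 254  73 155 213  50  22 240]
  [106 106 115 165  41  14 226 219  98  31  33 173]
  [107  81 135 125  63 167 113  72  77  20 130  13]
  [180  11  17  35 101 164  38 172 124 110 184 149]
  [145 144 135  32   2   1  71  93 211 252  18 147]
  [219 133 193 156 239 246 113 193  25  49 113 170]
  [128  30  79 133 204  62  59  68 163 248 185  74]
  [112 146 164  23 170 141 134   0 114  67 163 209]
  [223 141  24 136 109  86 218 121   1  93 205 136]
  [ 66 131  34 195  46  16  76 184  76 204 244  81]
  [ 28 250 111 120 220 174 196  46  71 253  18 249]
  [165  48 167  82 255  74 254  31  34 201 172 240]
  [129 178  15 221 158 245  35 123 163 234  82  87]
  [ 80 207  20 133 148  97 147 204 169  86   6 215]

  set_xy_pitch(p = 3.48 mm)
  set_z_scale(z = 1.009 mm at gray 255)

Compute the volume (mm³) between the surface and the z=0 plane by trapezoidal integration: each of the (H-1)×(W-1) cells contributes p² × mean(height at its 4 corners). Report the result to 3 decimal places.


833.698

height_mm = gray/255 × 1.009; cell vol = 3.48² × mean(4 corners)
unit = 3.48² × 1.009 / (4×255) = 0.0119798 mm³ per gray-sum
row 0: Σ corner-gray over 11 cells = 5246  → 62.8460
row 1: Σ corner-gray over 11 cells = 4461  → 53.4419
row 2: Σ corner-gray over 11 cells = 4327  → 51.8366
row 3: Σ corner-gray over 11 cells = 4451  → 53.3221
row 4: Σ corner-gray over 11 cells = 5519  → 66.1165
row 5: Σ corner-gray over 11 cells = 5973  → 71.5553
row 6: Σ corner-gray over 11 cells = 5229  → 62.6424
row 7: Σ corner-gray over 11 cells = 5192  → 62.1991
row 8: Σ corner-gray over 11 cells = 5186  → 62.1272
row 9: Σ corner-gray over 11 cells = 5754  → 68.9318
row 10: Σ corner-gray over 11 cells = 6236  → 74.7060
row 11: Σ corner-gray over 11 cells = 6165  → 73.8555
row 12: Σ corner-gray over 11 cells = 5853  → 70.1178
Σ rows: total corner-gray = 69592  → 833.6981 mm³


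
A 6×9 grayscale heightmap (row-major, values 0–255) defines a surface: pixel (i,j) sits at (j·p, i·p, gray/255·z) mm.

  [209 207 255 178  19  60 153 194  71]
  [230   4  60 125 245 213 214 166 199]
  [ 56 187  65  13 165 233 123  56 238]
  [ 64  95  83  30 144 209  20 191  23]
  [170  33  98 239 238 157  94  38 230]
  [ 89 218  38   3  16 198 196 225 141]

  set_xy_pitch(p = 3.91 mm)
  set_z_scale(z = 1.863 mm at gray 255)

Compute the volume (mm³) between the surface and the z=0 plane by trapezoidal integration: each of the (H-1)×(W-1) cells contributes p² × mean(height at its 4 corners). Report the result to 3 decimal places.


586.444

height_mm = gray/255 × 1.863; cell vol = 3.91² × mean(4 corners)
unit = 3.91² × 1.863 / (4×255) = 0.0279233 mm³ per gray-sum
row 0: Σ corner-gray over 8 cells = 4895  → 136.6844
row 1: Σ corner-gray over 8 cells = 4461  → 124.5657
row 2: Σ corner-gray over 8 cells = 3609  → 100.7751
row 3: Σ corner-gray over 8 cells = 3825  → 106.8065
row 4: Σ corner-gray over 8 cells = 4212  → 117.6128
Σ rows: total corner-gray = 21002  → 586.4444 mm³


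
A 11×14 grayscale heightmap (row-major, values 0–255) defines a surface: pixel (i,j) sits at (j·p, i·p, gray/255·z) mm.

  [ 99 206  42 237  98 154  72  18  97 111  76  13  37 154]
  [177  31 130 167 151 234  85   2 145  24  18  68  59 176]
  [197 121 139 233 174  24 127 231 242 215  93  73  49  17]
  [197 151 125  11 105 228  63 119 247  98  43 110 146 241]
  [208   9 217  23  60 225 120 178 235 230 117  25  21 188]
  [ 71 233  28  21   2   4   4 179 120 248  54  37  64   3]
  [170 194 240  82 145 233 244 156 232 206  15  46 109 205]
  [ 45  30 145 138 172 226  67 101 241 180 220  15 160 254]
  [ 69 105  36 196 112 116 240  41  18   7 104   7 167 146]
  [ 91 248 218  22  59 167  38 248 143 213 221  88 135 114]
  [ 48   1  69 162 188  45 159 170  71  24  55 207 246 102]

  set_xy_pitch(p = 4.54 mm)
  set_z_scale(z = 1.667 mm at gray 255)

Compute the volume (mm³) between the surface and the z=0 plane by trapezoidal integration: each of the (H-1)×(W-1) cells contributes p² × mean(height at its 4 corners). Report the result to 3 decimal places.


2148.515

height_mm = gray/255 × 1.667; cell vol = 4.54² × mean(4 corners)
unit = 4.54² × 1.667 / (4×255) = 0.0336858 mm³ per gray-sum
row 0: Σ corner-gray over 13 cells = 5156  → 173.6841
row 1: Σ corner-gray over 13 cells = 6237  → 210.0985
row 2: Σ corner-gray over 13 cells = 6986  → 235.3291
row 3: Σ corner-gray over 13 cells = 6646  → 223.8760
row 4: Σ corner-gray over 13 cells = 5378  → 181.1623
row 5: Σ corner-gray over 13 cells = 6241  → 210.2332
row 6: Σ corner-gray over 13 cells = 7868  → 265.0400
row 7: Σ corner-gray over 13 cells = 6202  → 208.9195
row 8: Σ corner-gray over 13 cells = 6318  → 212.8270
row 9: Σ corner-gray over 13 cells = 6749  → 227.3456
Σ rows: total corner-gray = 63781  → 2148.5153 mm³


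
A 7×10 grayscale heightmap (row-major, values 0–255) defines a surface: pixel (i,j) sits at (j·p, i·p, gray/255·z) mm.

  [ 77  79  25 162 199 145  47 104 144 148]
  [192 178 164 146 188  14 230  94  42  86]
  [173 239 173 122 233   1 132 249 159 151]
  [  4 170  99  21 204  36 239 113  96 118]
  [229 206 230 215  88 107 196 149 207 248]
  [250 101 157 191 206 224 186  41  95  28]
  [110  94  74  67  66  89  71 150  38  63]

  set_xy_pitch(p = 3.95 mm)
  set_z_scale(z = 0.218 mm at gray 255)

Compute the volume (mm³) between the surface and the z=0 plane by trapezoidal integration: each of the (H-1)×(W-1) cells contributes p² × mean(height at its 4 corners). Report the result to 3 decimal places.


100.800

height_mm = gray/255 × 0.218; cell vol = 3.95² × mean(4 corners)
unit = 3.95² × 0.218 / (4×255) = 0.00333465 mm³ per gray-sum
row 0: Σ corner-gray over 9 cells = 4425  → 14.7558
row 1: Σ corner-gray over 9 cells = 5330  → 17.7737
row 2: Σ corner-gray over 9 cells = 5018  → 16.7333
row 3: Σ corner-gray over 9 cells = 5351  → 17.8437
row 4: Σ corner-gray over 9 cells = 5953  → 19.8512
row 5: Σ corner-gray over 9 cells = 4151  → 13.8421
Σ rows: total corner-gray = 30228  → 100.7999 mm³


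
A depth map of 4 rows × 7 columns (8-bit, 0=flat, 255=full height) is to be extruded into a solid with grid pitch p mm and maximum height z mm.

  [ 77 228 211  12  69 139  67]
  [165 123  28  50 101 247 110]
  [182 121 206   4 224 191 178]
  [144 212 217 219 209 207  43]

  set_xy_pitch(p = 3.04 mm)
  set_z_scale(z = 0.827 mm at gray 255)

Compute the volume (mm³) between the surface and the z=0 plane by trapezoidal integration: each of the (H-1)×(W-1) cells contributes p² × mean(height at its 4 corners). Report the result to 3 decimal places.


height_mm = gray/255 × 0.827; cell vol = 3.04² × mean(4 corners)
unit = 3.04² × 0.827 / (4×255) = 0.00749294 mm³ per gray-sum
row 0: Σ corner-gray over 6 cells = 2835  → 21.2425
row 1: Σ corner-gray over 6 cells = 3225  → 24.1647
row 2: Σ corner-gray over 6 cells = 4167  → 31.2231
Σ rows: total corner-gray = 10227  → 76.6303 mm³

76.630


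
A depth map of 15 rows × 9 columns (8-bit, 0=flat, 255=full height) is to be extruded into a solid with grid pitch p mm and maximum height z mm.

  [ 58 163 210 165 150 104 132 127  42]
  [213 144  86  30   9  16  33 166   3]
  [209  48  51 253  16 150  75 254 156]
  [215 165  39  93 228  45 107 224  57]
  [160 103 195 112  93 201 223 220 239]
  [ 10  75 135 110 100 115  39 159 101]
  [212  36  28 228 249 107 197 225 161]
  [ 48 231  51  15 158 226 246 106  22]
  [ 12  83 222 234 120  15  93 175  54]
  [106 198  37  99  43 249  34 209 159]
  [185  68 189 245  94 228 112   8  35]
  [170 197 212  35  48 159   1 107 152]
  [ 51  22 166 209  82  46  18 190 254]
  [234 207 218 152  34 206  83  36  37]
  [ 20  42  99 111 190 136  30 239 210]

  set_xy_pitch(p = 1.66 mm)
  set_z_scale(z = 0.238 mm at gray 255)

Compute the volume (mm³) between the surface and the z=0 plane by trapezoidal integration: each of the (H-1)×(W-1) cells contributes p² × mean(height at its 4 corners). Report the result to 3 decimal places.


36.153

height_mm = gray/255 × 0.238; cell vol = 1.66² × mean(4 corners)
unit = 1.66² × 0.238 / (4×255) = 0.000642973 mm³ per gray-sum
row 0: Σ corner-gray over 8 cells = 3386  → 2.1771
row 1: Σ corner-gray over 8 cells = 3243  → 2.0852
row 2: Σ corner-gray over 8 cells = 4133  → 2.6574
row 3: Σ corner-gray over 8 cells = 4767  → 3.0651
row 4: Σ corner-gray over 8 cells = 4270  → 2.7455
row 5: Σ corner-gray over 8 cells = 4090  → 2.6298
row 6: Σ corner-gray over 8 cells = 4649  → 2.9892
row 7: Σ corner-gray over 8 cells = 4086  → 2.6272
row 8: Σ corner-gray over 8 cells = 3953  → 2.5417
row 9: Σ corner-gray over 8 cells = 4111  → 2.6433
row 10: Σ corner-gray over 8 cells = 3948  → 2.5385
row 11: Σ corner-gray over 8 cells = 3611  → 2.3218
row 12: Σ corner-gray over 8 cells = 3914  → 2.5166
row 13: Σ corner-gray over 8 cells = 4067  → 2.6150
Σ rows: total corner-gray = 56228  → 36.1531 mm³


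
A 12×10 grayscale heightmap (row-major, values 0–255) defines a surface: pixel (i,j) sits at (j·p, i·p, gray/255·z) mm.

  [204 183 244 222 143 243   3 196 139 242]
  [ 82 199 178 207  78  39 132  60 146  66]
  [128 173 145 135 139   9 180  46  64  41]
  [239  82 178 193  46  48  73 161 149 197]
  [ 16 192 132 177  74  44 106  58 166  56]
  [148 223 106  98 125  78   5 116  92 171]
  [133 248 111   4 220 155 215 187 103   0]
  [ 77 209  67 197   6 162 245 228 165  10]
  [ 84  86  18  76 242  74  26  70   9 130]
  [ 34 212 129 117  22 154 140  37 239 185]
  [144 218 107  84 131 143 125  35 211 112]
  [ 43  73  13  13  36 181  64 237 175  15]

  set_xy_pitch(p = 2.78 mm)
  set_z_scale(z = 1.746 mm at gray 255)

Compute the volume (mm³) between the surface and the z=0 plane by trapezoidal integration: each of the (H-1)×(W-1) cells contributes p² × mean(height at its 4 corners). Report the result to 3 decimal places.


641.034

height_mm = gray/255 × 1.746; cell vol = 2.78² × mean(4 corners)
unit = 2.78² × 1.746 / (4×255) = 0.0132292 mm³ per gray-sum
row 0: Σ corner-gray over 9 cells = 5418  → 71.6758
row 1: Σ corner-gray over 9 cells = 4177  → 55.2584
row 2: Σ corner-gray over 9 cells = 4247  → 56.1844
row 3: Σ corner-gray over 9 cells = 4266  → 56.4358
row 4: Σ corner-gray over 9 cells = 3975  → 52.5861
row 5: Σ corner-gray over 9 cells = 4624  → 61.1718
row 6: Σ corner-gray over 9 cells = 5264  → 69.6385
row 7: Σ corner-gray over 9 cells = 4061  → 53.7238
row 8: Σ corner-gray over 9 cells = 3735  → 49.4111
row 9: Σ corner-gray over 9 cells = 4683  → 61.9524
row 10: Σ corner-gray over 9 cells = 4006  → 52.9962
Σ rows: total corner-gray = 48456  → 641.0342 mm³


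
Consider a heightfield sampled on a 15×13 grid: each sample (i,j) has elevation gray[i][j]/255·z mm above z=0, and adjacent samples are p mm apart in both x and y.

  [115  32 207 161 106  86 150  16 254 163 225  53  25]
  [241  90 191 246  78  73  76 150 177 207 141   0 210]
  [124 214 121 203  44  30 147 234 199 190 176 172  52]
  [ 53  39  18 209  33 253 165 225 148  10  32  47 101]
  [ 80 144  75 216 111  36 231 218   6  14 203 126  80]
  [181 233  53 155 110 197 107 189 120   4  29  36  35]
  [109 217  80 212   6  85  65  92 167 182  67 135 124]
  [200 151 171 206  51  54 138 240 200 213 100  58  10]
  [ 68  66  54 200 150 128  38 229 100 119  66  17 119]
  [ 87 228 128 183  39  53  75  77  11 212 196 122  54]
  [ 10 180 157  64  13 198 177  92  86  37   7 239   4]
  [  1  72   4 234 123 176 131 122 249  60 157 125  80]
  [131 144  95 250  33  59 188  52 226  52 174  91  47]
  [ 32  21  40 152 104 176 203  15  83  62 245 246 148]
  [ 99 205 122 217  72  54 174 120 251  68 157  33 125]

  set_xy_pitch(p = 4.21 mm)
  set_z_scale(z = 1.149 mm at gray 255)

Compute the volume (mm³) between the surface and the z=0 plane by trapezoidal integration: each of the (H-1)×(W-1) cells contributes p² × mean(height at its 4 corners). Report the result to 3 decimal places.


height_mm = gray/255 × 1.149; cell vol = 4.21² × mean(4 corners)
unit = 4.21² × 1.149 / (4×255) = 0.0199657 mm³ per gray-sum
row 0: Σ corner-gray over 12 cells = 6355  → 126.8819
row 1: Σ corner-gray over 12 cells = 6945  → 138.6616
row 2: Σ corner-gray over 12 cells = 6148  → 122.7490
row 3: Σ corner-gray over 12 cells = 5432  → 108.4536
row 4: Σ corner-gray over 12 cells = 5602  → 111.8477
row 5: Σ corner-gray over 12 cells = 5531  → 110.4302
row 6: Σ corner-gray over 12 cells = 6223  → 124.2464
row 7: Σ corner-gray over 12 cells = 5895  → 117.6977
row 8: Σ corner-gray over 12 cells = 5310  → 106.0177
row 9: Σ corner-gray over 12 cells = 5303  → 105.8780
row 10: Σ corner-gray over 12 cells = 5501  → 109.8312
row 11: Σ corner-gray over 12 cells = 5893  → 117.6577
row 12: Σ corner-gray over 12 cells = 5780  → 115.4016
row 13: Σ corner-gray over 12 cells = 6044  → 120.6726
Σ rows: total corner-gray = 81962  → 1636.4268 mm³

1636.427


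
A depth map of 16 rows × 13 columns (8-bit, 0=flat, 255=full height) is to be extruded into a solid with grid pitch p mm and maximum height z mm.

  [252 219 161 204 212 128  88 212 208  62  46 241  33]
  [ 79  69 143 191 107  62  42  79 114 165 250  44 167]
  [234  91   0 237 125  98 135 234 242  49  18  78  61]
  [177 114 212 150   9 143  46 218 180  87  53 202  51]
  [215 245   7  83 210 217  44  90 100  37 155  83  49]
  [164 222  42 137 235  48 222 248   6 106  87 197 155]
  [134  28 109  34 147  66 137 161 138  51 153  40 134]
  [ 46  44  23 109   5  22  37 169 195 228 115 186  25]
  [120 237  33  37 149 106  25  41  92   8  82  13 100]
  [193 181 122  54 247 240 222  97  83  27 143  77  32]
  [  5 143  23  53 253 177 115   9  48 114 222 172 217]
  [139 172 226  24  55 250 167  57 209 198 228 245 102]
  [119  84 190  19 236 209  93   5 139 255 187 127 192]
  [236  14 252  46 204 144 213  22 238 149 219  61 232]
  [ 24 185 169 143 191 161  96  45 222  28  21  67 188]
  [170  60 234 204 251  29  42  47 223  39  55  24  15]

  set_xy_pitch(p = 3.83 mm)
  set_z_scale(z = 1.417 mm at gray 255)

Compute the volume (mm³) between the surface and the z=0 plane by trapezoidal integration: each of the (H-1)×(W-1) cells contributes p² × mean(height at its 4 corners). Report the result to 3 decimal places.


1819.535

height_mm = gray/255 × 1.417; cell vol = 3.83² × mean(4 corners)
unit = 3.83² × 1.417 / (4×255) = 0.0203783 mm³ per gray-sum
row 0: Σ corner-gray over 12 cells = 6625  → 135.0060
row 1: Σ corner-gray over 12 cells = 5687  → 115.8912
row 2: Σ corner-gray over 12 cells = 5965  → 121.5564
row 3: Σ corner-gray over 12 cells = 5862  → 119.4574
row 4: Σ corner-gray over 12 cells = 6225  → 126.8547
row 5: Σ corner-gray over 12 cells = 5815  → 118.4996
row 6: Σ corner-gray over 12 cells = 4733  → 96.4503
row 7: Σ corner-gray over 12 cells = 4203  → 85.6499
row 8: Σ corner-gray over 12 cells = 5077  → 103.4605
row 9: Σ corner-gray over 12 cells = 6091  → 124.1240
row 10: Σ corner-gray over 12 cells = 6783  → 138.2258
row 11: Σ corner-gray over 12 cells = 7302  → 148.8021
row 12: Σ corner-gray over 12 cells = 6991  → 142.4645
row 13: Σ corner-gray over 12 cells = 6460  → 131.6436
row 14: Σ corner-gray over 12 cells = 5469  → 111.4487
Σ rows: total corner-gray = 89288  → 1819.5346 mm³


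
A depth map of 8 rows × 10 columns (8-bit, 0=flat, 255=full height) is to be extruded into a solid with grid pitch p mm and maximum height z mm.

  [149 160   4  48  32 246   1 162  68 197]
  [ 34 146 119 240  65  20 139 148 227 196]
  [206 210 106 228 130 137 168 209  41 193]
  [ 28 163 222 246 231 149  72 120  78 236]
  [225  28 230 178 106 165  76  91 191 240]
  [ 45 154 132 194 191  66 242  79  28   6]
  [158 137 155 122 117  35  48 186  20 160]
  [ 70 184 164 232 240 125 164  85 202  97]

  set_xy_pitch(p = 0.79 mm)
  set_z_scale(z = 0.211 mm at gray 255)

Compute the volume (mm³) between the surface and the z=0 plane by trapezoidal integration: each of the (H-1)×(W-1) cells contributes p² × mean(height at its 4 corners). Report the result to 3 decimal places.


4.459

height_mm = gray/255 × 0.211; cell vol = 0.79² × mean(4 corners)
unit = 0.79² × 0.211 / (4×255) = 0.000129103 mm³ per gray-sum
row 0: Σ corner-gray over 9 cells = 4226  → 0.5456
row 1: Σ corner-gray over 9 cells = 5295  → 0.6836
row 2: Σ corner-gray over 9 cells = 5683  → 0.7337
row 3: Σ corner-gray over 9 cells = 5421  → 0.6999
row 4: Σ corner-gray over 9 cells = 4818  → 0.6220
row 5: Σ corner-gray over 9 cells = 4181  → 0.5398
row 6: Σ corner-gray over 9 cells = 4917  → 0.6348
Σ rows: total corner-gray = 34541  → 4.4593 mm³


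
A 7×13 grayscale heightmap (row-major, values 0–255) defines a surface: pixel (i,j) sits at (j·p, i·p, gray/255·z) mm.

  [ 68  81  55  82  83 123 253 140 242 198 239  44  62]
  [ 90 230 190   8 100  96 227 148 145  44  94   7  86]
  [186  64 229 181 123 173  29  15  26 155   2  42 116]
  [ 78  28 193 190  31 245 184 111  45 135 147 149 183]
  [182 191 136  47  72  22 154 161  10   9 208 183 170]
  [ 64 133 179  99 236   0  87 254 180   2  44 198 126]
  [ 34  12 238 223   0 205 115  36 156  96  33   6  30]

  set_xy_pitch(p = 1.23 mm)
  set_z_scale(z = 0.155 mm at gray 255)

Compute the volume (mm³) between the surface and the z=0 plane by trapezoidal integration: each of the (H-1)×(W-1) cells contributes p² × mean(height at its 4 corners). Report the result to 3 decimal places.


height_mm = gray/255 × 0.155; cell vol = 1.23² × mean(4 corners)
unit = 1.23² × 0.155 / (4×255) = 0.000229901 mm³ per gray-sum
row 0: Σ corner-gray over 12 cells = 5964  → 1.3711
row 1: Σ corner-gray over 12 cells = 5134  → 1.1803
row 2: Σ corner-gray over 12 cells = 5557  → 1.2776
row 3: Σ corner-gray over 12 cells = 5915  → 1.3599
row 4: Σ corner-gray over 12 cells = 5752  → 1.3224
row 5: Σ corner-gray over 12 cells = 5318  → 1.2226
Σ rows: total corner-gray = 33640  → 7.7339 mm³

7.734


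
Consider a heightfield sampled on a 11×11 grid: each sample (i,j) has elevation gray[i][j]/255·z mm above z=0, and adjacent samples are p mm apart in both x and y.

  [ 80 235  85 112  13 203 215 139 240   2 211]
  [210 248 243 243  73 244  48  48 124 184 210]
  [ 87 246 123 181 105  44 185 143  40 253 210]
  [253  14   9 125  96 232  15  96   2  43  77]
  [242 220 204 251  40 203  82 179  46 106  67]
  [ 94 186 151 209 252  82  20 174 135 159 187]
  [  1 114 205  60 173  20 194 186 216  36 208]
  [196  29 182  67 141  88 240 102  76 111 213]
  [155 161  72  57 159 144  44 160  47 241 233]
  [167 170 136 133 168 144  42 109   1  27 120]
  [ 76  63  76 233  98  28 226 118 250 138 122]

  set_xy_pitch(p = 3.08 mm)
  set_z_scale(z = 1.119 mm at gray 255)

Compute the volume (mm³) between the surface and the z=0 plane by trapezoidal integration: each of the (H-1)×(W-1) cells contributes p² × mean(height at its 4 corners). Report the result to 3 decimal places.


height_mm = gray/255 × 1.119; cell vol = 3.08² × mean(4 corners)
unit = 3.08² × 1.119 / (4×255) = 0.0104071 mm³ per gray-sum
row 0: Σ corner-gray over 10 cells = 6109  → 63.5772
row 1: Σ corner-gray over 10 cells = 6267  → 65.2215
row 2: Σ corner-gray over 10 cells = 4531  → 47.1547
row 3: Σ corner-gray over 10 cells = 4565  → 47.5086
row 4: Σ corner-gray over 10 cells = 5988  → 62.3179
row 5: Σ corner-gray over 10 cells = 5634  → 58.6338
row 6: Σ corner-gray over 10 cells = 5098  → 53.0556
row 7: Σ corner-gray over 10 cells = 5039  → 52.4416
row 8: Σ corner-gray over 10 cells = 4705  → 48.9656
row 9: Σ corner-gray over 10 cells = 4805  → 50.0063
Σ rows: total corner-gray = 52741  → 548.8829 mm³

548.883


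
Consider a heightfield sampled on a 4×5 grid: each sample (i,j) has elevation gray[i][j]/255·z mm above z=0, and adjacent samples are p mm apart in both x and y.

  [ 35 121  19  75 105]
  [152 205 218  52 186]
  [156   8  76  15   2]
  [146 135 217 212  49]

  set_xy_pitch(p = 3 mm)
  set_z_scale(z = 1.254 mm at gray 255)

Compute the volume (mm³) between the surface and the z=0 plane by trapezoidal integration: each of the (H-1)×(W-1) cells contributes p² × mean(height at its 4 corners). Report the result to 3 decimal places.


height_mm = gray/255 × 1.254; cell vol = 3² × mean(4 corners)
unit = 3² × 1.254 / (4×255) = 0.0110647 mm³ per gray-sum
row 0: Σ corner-gray over 4 cells = 1858  → 20.5582
row 1: Σ corner-gray over 4 cells = 1644  → 18.1904
row 2: Σ corner-gray over 4 cells = 1679  → 18.5776
Σ rows: total corner-gray = 5181  → 57.3262 mm³

57.326


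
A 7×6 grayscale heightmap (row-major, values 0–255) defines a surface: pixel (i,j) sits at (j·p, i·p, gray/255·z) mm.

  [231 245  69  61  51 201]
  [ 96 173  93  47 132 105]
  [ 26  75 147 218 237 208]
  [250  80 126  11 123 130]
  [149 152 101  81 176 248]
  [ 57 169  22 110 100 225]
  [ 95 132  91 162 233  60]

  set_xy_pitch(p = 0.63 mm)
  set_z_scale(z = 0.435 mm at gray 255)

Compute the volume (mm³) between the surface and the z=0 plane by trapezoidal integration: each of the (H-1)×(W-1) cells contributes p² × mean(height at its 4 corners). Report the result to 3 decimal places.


2.565

height_mm = gray/255 × 0.435; cell vol = 0.63² × mean(4 corners)
unit = 0.63² × 0.435 / (4×255) = 0.000169266 mm³ per gray-sum
row 0: Σ corner-gray over 5 cells = 2375  → 0.4020
row 1: Σ corner-gray over 5 cells = 2679  → 0.4535
row 2: Σ corner-gray over 5 cells = 2648  → 0.4482
row 3: Σ corner-gray over 5 cells = 2477  → 0.4193
row 4: Σ corner-gray over 5 cells = 2501  → 0.4233
row 5: Σ corner-gray over 5 cells = 2475  → 0.4189
Σ rows: total corner-gray = 15155  → 2.5652 mm³


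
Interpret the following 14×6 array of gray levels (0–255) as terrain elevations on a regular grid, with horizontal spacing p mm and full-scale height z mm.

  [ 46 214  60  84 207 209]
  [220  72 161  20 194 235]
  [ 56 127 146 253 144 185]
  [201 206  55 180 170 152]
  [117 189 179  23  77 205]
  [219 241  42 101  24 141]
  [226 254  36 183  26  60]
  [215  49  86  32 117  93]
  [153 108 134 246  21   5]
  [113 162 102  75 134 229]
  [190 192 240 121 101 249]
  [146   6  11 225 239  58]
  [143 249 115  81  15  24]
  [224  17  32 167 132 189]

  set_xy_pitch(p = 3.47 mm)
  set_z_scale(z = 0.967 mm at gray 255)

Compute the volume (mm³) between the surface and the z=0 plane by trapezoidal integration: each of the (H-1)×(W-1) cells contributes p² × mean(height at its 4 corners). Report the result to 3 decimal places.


383.781

height_mm = gray/255 × 0.967; cell vol = 3.47² × mean(4 corners)
unit = 3.47² × 0.967 / (4×255) = 0.0114152 mm³ per gray-sum
row 0: Σ corner-gray over 5 cells = 2734  → 31.2093
row 1: Σ corner-gray over 5 cells = 2930  → 33.4467
row 2: Σ corner-gray over 5 cells = 3156  → 36.0265
row 3: Σ corner-gray over 5 cells = 2833  → 32.3394
row 4: Σ corner-gray over 5 cells = 2434  → 27.7847
row 5: Σ corner-gray over 5 cells = 2460  → 28.0815
row 6: Σ corner-gray over 5 cells = 2160  → 24.6569
row 7: Σ corner-gray over 5 cells = 2052  → 23.4241
row 8: Σ corner-gray over 5 cells = 2464  → 28.1272
row 9: Σ corner-gray over 5 cells = 3035  → 34.6453
row 10: Σ corner-gray over 5 cells = 2913  → 33.2526
row 11: Σ corner-gray over 5 cells = 2253  → 25.7185
row 12: Σ corner-gray over 5 cells = 2196  → 25.0679
Σ rows: total corner-gray = 33620  → 383.7806 mm³


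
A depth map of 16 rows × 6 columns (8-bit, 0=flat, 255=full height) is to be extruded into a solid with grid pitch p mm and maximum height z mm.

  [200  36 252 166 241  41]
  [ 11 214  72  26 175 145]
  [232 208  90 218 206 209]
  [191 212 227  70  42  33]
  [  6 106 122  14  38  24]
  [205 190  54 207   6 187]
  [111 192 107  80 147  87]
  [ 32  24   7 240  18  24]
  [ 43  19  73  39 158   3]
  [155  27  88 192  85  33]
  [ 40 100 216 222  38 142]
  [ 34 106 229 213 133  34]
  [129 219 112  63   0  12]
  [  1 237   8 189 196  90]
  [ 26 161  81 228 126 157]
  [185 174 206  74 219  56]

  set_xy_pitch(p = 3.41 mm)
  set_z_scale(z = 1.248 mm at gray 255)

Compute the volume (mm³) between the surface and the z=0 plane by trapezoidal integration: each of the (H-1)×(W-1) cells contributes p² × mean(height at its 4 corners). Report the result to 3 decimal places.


height_mm = gray/255 × 1.248; cell vol = 3.41² × mean(4 corners)
unit = 3.41² × 1.248 / (4×255) = 0.0142273 mm³ per gray-sum
row 0: Σ corner-gray over 5 cells = 2761  → 39.2816
row 1: Σ corner-gray over 5 cells = 3015  → 42.8954
row 2: Σ corner-gray over 5 cells = 3211  → 45.6839
row 3: Σ corner-gray over 5 cells = 1916  → 27.2595
row 4: Σ corner-gray over 5 cells = 1896  → 26.9750
row 5: Σ corner-gray over 5 cells = 2556  → 36.3650
row 6: Σ corner-gray over 5 cells = 1884  → 26.8043
row 7: Σ corner-gray over 5 cells = 1258  → 17.8980
row 8: Σ corner-gray over 5 cells = 1596  → 22.7068
row 9: Σ corner-gray over 5 cells = 2306  → 32.8082
row 10: Σ corner-gray over 5 cells = 2764  → 39.3243
row 11: Σ corner-gray over 5 cells = 2359  → 33.5623
row 12: Σ corner-gray over 5 cells = 2280  → 32.4383
row 13: Σ corner-gray over 5 cells = 2726  → 38.7837
row 14: Σ corner-gray over 5 cells = 2962  → 42.1413
Σ rows: total corner-gray = 35490  → 504.9277 mm³

504.928


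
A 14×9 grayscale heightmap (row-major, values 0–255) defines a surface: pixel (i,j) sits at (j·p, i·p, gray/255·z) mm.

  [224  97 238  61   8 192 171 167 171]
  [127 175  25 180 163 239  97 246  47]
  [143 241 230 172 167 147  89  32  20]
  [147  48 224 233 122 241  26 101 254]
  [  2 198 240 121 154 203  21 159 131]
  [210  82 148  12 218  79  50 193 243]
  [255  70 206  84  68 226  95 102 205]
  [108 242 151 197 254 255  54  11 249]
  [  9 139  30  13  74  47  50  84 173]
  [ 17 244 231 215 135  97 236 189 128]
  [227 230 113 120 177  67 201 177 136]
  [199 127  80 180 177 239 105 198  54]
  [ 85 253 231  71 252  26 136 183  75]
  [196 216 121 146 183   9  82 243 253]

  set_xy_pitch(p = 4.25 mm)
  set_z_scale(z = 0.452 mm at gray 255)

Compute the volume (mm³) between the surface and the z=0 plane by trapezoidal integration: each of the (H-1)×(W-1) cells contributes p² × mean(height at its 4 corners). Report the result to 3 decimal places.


height_mm = gray/255 × 0.452; cell vol = 4.25² × mean(4 corners)
unit = 4.25² × 0.452 / (4×255) = 0.00800417 mm³ per gray-sum
row 0: Σ corner-gray over 8 cells = 4687  → 37.5155
row 1: Σ corner-gray over 8 cells = 4743  → 37.9638
row 2: Σ corner-gray over 8 cells = 4710  → 37.6996
row 3: Σ corner-gray over 8 cells = 4716  → 37.7477
row 4: Σ corner-gray over 8 cells = 4342  → 34.7541
row 5: Σ corner-gray over 8 cells = 4179  → 33.4494
row 6: Σ corner-gray over 8 cells = 4847  → 38.7962
row 7: Σ corner-gray over 8 cells = 3741  → 29.9436
row 8: Σ corner-gray over 8 cells = 3895  → 31.1762
row 9: Σ corner-gray over 8 cells = 5372  → 42.9984
row 10: Σ corner-gray over 8 cells = 4998  → 40.0048
row 11: Σ corner-gray over 8 cells = 4929  → 39.4525
row 12: Σ corner-gray over 8 cells = 4913  → 39.3245
Σ rows: total corner-gray = 60072  → 480.8263 mm³

480.826


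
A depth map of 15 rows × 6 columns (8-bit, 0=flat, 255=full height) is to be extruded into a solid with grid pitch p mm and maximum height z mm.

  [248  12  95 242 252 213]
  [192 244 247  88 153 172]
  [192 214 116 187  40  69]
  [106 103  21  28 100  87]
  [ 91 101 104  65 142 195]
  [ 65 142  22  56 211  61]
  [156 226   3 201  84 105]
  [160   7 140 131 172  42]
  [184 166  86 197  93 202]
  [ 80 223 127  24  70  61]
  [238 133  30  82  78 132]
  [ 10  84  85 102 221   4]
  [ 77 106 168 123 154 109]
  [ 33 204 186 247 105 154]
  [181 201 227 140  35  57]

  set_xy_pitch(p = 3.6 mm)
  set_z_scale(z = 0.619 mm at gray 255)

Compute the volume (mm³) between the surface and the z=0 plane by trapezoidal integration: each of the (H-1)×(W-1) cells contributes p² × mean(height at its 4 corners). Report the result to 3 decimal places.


273.928

height_mm = gray/255 × 0.619; cell vol = 3.6² × mean(4 corners)
unit = 3.6² × 0.619 / (4×255) = 0.00786494 mm³ per gray-sum
row 0: Σ corner-gray over 5 cells = 3491  → 27.4565
row 1: Σ corner-gray over 5 cells = 3203  → 25.1914
row 2: Σ corner-gray over 5 cells = 2072  → 16.2962
row 3: Σ corner-gray over 5 cells = 1807  → 14.2119
row 4: Σ corner-gray over 5 cells = 2098  → 16.5006
row 5: Σ corner-gray over 5 cells = 2277  → 17.9085
row 6: Σ corner-gray over 5 cells = 2391  → 18.8051
row 7: Σ corner-gray over 5 cells = 2572  → 20.2286
row 8: Σ corner-gray over 5 cells = 2499  → 19.6545
row 9: Σ corner-gray over 5 cells = 2045  → 16.0838
row 10: Σ corner-gray over 5 cells = 2014  → 15.8400
row 11: Σ corner-gray over 5 cells = 2286  → 17.9793
row 12: Σ corner-gray over 5 cells = 2959  → 23.2724
row 13: Σ corner-gray over 5 cells = 3115  → 24.4993
Σ rows: total corner-gray = 34829  → 273.9280 mm³


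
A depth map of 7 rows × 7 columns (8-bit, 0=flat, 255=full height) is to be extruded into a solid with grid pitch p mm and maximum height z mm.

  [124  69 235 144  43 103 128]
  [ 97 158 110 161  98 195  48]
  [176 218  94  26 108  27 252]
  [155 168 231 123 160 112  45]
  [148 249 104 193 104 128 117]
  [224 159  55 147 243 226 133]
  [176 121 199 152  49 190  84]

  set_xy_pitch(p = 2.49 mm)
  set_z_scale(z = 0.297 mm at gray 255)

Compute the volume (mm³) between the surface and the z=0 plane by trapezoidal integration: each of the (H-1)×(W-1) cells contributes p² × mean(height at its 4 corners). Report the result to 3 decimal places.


36.648

height_mm = gray/255 × 0.297; cell vol = 2.49² × mean(4 corners)
unit = 2.49² × 0.297 / (4×255) = 0.00180532 mm³ per gray-sum
row 0: Σ corner-gray over 6 cells = 3029  → 5.4683
row 1: Σ corner-gray over 6 cells = 2963  → 5.3492
row 2: Σ corner-gray over 6 cells = 3162  → 5.7084
row 3: Σ corner-gray over 6 cells = 3609  → 6.5154
row 4: Σ corner-gray over 6 cells = 3838  → 6.9288
row 5: Σ corner-gray over 6 cells = 3699  → 6.6779
Σ rows: total corner-gray = 20300  → 36.6481 mm³


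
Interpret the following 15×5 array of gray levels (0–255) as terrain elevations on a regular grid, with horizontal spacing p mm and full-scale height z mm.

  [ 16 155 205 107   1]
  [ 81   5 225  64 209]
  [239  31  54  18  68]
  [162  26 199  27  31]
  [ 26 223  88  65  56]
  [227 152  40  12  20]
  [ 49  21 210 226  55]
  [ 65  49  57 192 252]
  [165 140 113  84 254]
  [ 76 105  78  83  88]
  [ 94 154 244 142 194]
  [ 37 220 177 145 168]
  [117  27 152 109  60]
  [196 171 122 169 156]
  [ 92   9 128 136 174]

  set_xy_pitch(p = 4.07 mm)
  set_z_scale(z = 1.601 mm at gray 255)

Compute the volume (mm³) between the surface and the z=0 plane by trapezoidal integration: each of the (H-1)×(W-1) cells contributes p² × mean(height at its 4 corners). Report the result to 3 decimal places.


668.964

height_mm = gray/255 × 1.601; cell vol = 4.07² × mean(4 corners)
unit = 4.07² × 1.601 / (4×255) = 0.0260004 mm³ per gray-sum
row 0: Σ corner-gray over 4 cells = 1829  → 47.5547
row 1: Σ corner-gray over 4 cells = 1391  → 36.1666
row 2: Σ corner-gray over 4 cells = 1210  → 31.4605
row 3: Σ corner-gray over 4 cells = 1531  → 39.8066
row 4: Σ corner-gray over 4 cells = 1489  → 38.7146
row 5: Σ corner-gray over 4 cells = 1673  → 43.4987
row 6: Σ corner-gray over 4 cells = 1931  → 50.2068
row 7: Σ corner-gray over 4 cells = 2006  → 52.1568
row 8: Σ corner-gray over 4 cells = 1789  → 46.5147
row 9: Σ corner-gray over 4 cells = 2064  → 53.6648
row 10: Σ corner-gray over 4 cells = 2657  → 69.0831
row 11: Σ corner-gray over 4 cells = 2042  → 53.0928
row 12: Σ corner-gray over 4 cells = 2029  → 52.7548
row 13: Σ corner-gray over 4 cells = 2088  → 54.2888
Σ rows: total corner-gray = 25729  → 668.9642 mm³


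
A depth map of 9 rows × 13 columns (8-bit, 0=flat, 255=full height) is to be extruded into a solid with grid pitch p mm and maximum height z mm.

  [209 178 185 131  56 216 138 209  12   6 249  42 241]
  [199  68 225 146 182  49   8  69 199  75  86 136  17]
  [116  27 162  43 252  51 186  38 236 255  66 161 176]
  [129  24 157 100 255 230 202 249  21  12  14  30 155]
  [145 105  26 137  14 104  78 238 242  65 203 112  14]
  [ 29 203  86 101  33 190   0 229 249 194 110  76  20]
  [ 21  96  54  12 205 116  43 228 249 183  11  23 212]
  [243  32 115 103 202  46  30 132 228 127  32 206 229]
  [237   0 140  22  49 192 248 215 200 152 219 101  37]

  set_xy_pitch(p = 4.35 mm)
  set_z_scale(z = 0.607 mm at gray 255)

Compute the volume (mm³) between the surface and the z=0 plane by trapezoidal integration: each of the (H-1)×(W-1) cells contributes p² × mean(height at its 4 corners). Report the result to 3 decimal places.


531.304

height_mm = gray/255 × 0.607; cell vol = 4.35² × mean(4 corners)
unit = 4.35² × 0.607 / (4×255) = 0.0112607 mm³ per gray-sum
row 0: Σ corner-gray over 12 cells = 5996  → 67.5194
row 1: Σ corner-gray over 12 cells = 5948  → 66.9789
row 2: Σ corner-gray over 12 cells = 6118  → 68.8932
row 3: Σ corner-gray over 12 cells = 5679  → 63.9498
row 4: Σ corner-gray over 12 cells = 5798  → 65.2898
row 5: Σ corner-gray over 12 cells = 5664  → 63.7808
row 6: Σ corner-gray over 12 cells = 5651  → 63.6345
row 7: Σ corner-gray over 12 cells = 6328  → 71.2580
Σ rows: total corner-gray = 47182  → 531.3044 mm³


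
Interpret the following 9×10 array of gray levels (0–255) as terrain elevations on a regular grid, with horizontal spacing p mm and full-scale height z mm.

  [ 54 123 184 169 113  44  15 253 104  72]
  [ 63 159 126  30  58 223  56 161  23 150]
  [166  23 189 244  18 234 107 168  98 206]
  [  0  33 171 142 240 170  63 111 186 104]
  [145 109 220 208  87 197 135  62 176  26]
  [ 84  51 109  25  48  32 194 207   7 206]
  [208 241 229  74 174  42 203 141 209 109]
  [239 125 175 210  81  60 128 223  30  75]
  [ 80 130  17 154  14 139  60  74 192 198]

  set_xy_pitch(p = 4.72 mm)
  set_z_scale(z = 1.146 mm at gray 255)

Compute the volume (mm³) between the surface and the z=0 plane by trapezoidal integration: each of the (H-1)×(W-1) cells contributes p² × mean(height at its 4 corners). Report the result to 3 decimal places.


914.011

height_mm = gray/255 × 1.146; cell vol = 4.72² × mean(4 corners)
unit = 4.72² × 1.146 / (4×255) = 0.0250304 mm³ per gray-sum
row 0: Σ corner-gray over 9 cells = 4021  → 100.6474
row 1: Σ corner-gray over 9 cells = 4419  → 110.6095
row 2: Σ corner-gray over 9 cells = 4870  → 121.8982
row 3: Σ corner-gray over 9 cells = 4895  → 122.5240
row 4: Σ corner-gray over 9 cells = 4195  → 105.0027
row 5: Σ corner-gray over 9 cells = 4579  → 114.6144
row 6: Σ corner-gray over 9 cells = 5321  → 133.1870
row 7: Σ corner-gray over 9 cells = 4216  → 105.5283
Σ rows: total corner-gray = 36516  → 914.0115 mm³


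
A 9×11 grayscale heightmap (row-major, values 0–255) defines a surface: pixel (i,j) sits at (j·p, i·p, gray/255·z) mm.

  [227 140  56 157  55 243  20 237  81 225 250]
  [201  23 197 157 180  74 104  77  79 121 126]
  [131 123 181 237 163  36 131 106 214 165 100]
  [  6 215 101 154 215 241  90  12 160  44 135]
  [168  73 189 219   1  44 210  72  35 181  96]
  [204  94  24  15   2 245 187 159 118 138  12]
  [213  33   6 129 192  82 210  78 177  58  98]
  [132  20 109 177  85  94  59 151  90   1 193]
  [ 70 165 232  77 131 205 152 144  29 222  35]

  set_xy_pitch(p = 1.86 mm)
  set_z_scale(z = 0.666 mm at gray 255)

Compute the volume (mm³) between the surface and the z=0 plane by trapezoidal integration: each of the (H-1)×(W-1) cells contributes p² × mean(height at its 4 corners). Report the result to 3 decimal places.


87.605

height_mm = gray/255 × 0.666; cell vol = 1.86² × mean(4 corners)
unit = 1.86² × 0.666 / (4×255) = 0.00225892 mm³ per gray-sum
row 0: Σ corner-gray over 10 cells = 5256  → 11.8729
row 1: Σ corner-gray over 10 cells = 5294  → 11.9587
row 2: Σ corner-gray over 10 cells = 5548  → 12.5325
row 3: Σ corner-gray over 10 cells = 4917  → 11.1071
row 4: Σ corner-gray over 10 cells = 4492  → 10.1470
row 5: Σ corner-gray over 10 cells = 4421  → 9.9867
row 6: Σ corner-gray over 10 cells = 4138  → 9.3474
row 7: Σ corner-gray over 10 cells = 4716  → 10.6530
Σ rows: total corner-gray = 38782  → 87.6053 mm³
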